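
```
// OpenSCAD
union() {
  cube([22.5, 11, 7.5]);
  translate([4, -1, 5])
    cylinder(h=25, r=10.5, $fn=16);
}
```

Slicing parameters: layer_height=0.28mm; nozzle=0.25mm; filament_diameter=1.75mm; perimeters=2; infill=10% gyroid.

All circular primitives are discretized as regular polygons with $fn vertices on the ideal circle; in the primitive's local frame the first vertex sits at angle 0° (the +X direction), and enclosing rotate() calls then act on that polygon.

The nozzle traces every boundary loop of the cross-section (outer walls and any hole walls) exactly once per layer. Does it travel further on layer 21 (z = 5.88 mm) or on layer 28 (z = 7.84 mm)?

Layer 21 (z = 5.88): the cube is present — its section is the full 22.5×11 rectangle (perimeter 67.00 mm); the cylinder at (4, -1): section is a regular 16-gon, circumradius r=10.5 (perimeter = 2·16·10.500·sin(180°/16) = 65.55 mm); Taking the union: the regions partially overlap (shared area 110.39 mm²), so the edge portions inside another operand are dropped and the merged outline is re-measured after clipping — boundary = 90.10 mm. So its perimeter = 90.10 mm. Layer 28 (z = 7.84): the cube does not reach this height (z outside [0, 7.5]); the r=10.5 cylinder at (4, -1) contributes a regular 16-gon of circumradius 10.5 (perimeter = 2·16·10.500·sin(180°/16) = 65.55 mm); Combining (union): only the r=10.5 cylinder at (4, -1) is present, so the union is just that shape — boundary = 65.55 mm. So its perimeter = 65.55 mm. Layer 21 is larger (90.10 vs 65.55 mm).

layer 21 (z = 5.88 mm)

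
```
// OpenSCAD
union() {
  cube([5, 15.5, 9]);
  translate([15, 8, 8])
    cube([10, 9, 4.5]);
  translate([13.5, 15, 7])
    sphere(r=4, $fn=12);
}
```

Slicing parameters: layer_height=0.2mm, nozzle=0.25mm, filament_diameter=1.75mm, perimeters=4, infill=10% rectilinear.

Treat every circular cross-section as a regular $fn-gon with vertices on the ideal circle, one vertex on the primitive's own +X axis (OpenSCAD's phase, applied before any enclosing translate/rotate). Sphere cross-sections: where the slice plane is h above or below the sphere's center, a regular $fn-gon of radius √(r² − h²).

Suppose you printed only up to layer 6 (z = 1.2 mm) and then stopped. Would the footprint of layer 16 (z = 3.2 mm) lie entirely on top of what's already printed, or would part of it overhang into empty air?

part overhangs

Compare the two slices. At z = 1.2: the cube (footprint 5×15.5) is included at this height (area 77.50 mm²); the cube at (15, 8) is absent (z outside [8, 12.5]); the sphere at (13.5, 15) is absent (|z−center|=5.800 > r=4); Merging all regions: only the 5×15.5 cube is present, so the union is just that shape — area = 77.50 mm². At z = 3.2: the cube is present — its section is the full 5×15.5 rectangle (area 77.50 mm²); the cube at (15, 8) does not reach this height (z outside [8, 12.5]); the sphere at (13.5, 15): section is a regular 12-gon, circumradius = √(r²−h²) = √(4²−3.8²) = 1.249 (area = (12/2)·1.249²·sin(360°/12) = 4.68 mm²); Combining (union): the 2 present regions are separate (no shared area or edge), so areas and boundary lengths simply add and each stays a separate island — area = 82.18 mm². Checking containment: at z = 3.2 the cross-section extends beyond the z = 1.2 cross-section by about 4.68 mm².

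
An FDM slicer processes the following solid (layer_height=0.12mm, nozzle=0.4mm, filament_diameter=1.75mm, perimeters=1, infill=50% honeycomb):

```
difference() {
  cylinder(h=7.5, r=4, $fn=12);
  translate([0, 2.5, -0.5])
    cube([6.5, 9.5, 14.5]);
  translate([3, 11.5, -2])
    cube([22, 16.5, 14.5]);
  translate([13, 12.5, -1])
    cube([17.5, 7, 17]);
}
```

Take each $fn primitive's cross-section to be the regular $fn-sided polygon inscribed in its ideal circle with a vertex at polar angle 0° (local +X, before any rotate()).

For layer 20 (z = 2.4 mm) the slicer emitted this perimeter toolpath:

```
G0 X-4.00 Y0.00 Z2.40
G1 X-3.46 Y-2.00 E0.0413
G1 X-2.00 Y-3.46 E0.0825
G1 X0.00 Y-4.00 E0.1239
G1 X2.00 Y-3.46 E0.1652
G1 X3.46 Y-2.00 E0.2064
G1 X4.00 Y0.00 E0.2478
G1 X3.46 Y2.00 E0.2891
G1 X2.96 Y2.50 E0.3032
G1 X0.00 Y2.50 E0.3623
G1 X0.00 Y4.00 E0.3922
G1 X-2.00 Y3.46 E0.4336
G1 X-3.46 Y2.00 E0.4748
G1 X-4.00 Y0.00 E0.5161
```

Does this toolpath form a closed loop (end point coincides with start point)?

yes

Start point (G0): (-4.00, 0.00). End point (last G1): the path returns to the start — closed.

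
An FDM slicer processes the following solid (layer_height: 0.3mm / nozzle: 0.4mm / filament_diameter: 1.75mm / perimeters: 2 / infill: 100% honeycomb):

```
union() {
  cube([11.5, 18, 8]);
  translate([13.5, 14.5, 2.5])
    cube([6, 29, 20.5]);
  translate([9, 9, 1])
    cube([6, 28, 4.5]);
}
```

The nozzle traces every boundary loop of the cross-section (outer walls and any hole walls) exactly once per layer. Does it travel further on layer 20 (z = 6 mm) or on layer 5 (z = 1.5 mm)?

layer 20 (z = 6 mm)

Layer 20 (z = 6): the cube is present — its section is the full 11.5×18 rectangle (perimeter 59.00 mm); the 6×29 cube at (13.5, 14.5) contributes its full rectangle (perimeter 70.00 mm); the cube at (9, 9) is not intersected at this z (z outside [1, 5.5]); Taking the union: the 2 present regions are separate (no shared area or edge), so areas and boundary lengths simply add and each stays a separate island — boundary = 129.00 mm. So its perimeter = 129.00 mm. Layer 5 (z = 1.5): the cube is present — its section is the full 11.5×18 rectangle (perimeter 59.00 mm); the cube at (13.5, 14.5) is not intersected at this z (z outside [2.5, 23]); the 6×28 cube at (9, 9) contributes its full rectangle (perimeter 68.00 mm); Combining (union): the regions partially overlap (shared area 22.50 mm²), so the edge portions inside another operand are dropped and the merged outline is re-measured after clipping — boundary = 104.00 mm. So its perimeter = 104.00 mm. Layer 20 is larger (129.00 vs 104.00 mm).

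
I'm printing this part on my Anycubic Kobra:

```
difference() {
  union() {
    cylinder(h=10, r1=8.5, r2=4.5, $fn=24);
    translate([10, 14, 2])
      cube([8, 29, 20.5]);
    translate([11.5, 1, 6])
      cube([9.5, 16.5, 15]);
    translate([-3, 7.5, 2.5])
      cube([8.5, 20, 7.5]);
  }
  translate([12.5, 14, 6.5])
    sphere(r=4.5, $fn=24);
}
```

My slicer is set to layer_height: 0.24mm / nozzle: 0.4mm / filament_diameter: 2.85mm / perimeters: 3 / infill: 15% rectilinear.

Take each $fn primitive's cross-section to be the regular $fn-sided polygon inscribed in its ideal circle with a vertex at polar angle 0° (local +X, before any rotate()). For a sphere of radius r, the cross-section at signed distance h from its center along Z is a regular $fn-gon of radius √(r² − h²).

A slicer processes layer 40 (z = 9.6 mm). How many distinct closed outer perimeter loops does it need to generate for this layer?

3

At z = 9.6 mm: the cone contributes a regular 24-gon of circumradius 4.660 (interpolated between r1=8.5 and r2=4.5 at t=0.960); the 8×29 cube at (10, 14) contributes its full rectangle; the cube at (11.5, 1) is present — its section is the full 9.5×16.5 rectangle; the cube at (-3, 7.5) is present — its section is the full 8.5×20 rectangle; Taking the union: the regions partially overlap (shared area 22.75 mm²), so overlapping operands fuse into one piece — 3 connected regions; the r=4.5 sphere at (12.5, 14) contributes a regular 24-gon of circumradius √(4.5²−3.1²) = 3.262; Subtracting the remaining from the first: starting from the result so far, the r=4.5 sphere at (12.5, 14) partially overlaps it — only the 26.93 mm² overlap (of its 33.05 mm²) is removed, clipping the outline — 3 connected regions. The result has 3 disconnected regions.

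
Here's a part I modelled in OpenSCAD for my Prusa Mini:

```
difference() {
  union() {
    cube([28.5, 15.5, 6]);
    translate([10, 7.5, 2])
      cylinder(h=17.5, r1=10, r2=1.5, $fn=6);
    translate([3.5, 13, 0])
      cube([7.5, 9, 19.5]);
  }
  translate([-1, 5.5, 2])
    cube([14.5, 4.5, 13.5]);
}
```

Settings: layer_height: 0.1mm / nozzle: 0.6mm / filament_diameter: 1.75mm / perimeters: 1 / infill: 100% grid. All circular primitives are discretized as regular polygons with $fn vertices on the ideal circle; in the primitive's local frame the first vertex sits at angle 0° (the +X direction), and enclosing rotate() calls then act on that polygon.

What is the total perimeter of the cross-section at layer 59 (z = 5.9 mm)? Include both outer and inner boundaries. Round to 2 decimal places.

At z = 5.9 mm: the 28.5×15.5 cube contributes its full rectangle (perimeter 88.00 mm); the cone at (10, 7.5) contributes a regular 6-gon of circumradius 8.106 (interpolated between r1=10 and r2=1.5 at t=0.223) (perimeter = 2·6·8.106·sin(180°/6) = 48.63 mm); the cube at (3.5, 13) (footprint 7.5×9) is included at this height (perimeter 33.00 mm); Taking the union: the regions partially overlap (shared area 189.45 mm²), so the edge portions inside another operand are dropped and the merged outline is re-measured after clipping — boundary = 101.00 mm; the 14.5×4.5 cube at (-1, 5.5) contributes its full rectangle (perimeter 38.00 mm); Taking the first minus the rest: starting from the result so far, the 14.5×4.5 cube at (-1, 5.5) partially overlaps it — only the 60.75 mm² overlap (of its 65.25 mm²) is removed, clipping the outline — boundary = 128.00 mm. Overall, the cross-section is a single solid region. Total boundary length (outer) = 128.00 mm.

128.00 mm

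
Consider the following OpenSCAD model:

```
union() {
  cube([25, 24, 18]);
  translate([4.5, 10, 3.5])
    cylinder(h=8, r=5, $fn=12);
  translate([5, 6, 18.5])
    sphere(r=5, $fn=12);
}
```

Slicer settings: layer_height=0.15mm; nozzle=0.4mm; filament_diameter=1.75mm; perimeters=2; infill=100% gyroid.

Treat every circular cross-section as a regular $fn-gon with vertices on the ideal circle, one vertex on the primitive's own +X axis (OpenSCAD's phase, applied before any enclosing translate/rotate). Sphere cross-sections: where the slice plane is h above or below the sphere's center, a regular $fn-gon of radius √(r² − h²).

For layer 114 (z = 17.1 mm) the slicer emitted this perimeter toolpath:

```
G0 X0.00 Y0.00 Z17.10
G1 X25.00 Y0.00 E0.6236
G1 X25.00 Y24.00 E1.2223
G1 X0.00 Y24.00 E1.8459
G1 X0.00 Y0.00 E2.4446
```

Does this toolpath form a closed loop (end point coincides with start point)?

yes

Start point (G0): (0.00, 0.00). End point (last G1): the path returns to the start — closed.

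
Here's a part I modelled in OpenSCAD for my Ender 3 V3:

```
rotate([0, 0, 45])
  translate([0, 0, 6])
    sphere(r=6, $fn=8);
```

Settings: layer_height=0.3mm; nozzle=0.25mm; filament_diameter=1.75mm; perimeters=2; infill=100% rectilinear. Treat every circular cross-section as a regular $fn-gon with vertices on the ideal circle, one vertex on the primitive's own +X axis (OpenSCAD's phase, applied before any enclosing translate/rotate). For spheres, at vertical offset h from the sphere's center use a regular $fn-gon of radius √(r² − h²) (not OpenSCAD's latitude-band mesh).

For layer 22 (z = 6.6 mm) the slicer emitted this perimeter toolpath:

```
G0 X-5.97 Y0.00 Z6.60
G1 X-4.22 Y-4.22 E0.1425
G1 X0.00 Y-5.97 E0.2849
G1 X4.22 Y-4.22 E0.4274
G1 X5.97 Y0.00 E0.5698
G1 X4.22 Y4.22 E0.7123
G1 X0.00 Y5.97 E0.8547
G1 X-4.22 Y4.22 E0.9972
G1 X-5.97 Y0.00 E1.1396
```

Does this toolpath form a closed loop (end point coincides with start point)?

yes

Start point (G0): (-5.97, 0.00). End point (last G1): the path returns to the start — closed.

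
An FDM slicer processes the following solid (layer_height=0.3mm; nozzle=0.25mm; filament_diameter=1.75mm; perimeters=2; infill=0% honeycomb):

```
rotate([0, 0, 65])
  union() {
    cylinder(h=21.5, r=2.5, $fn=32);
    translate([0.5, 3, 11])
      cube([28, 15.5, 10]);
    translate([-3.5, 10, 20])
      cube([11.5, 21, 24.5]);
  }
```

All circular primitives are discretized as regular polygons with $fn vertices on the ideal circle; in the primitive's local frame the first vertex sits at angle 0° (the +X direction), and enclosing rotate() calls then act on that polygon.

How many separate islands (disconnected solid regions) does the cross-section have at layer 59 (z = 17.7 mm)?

2

At z = 17.7 mm: the cylinder: section is a regular 32-gon, circumradius r=2.5; the cube at (0.5, 3) (footprint 28×15.5) is included at this height; the cube at (-3.5, 10) is absent (z outside [20, 44.5]); Combining (union): the 2 present regions are separate (no shared area or edge), so areas and boundary lengths simply add and each stays a separate island — 2 connected regions; (whole slice rotated 65° about Z — lengths, areas and connectivity unchanged). Overall, the cross-section has 2 separate islands. Island count = 2.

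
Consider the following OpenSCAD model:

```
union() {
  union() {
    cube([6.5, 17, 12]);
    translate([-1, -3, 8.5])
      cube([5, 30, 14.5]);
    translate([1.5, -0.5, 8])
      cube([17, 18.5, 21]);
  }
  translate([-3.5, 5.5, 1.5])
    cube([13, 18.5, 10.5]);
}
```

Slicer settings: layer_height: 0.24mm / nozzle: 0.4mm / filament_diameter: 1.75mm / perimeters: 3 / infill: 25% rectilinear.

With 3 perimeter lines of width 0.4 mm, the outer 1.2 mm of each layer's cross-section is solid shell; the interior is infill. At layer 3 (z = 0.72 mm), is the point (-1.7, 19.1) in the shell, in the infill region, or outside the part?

At z = 0.72 mm: the cube is present — its section is the full 6.5×17 rectangle; the cube at (-1, -3) is absent (z outside [8.5, 23]); the cube at (1.5, -0.5) is absent (z outside [8, 29]); Combining (union): only the 6.5×17 cube is present, so the union is just that shape — 1 connected region; the cube at (-3.5, 5.5) does not reach this height (z outside [1.5, 12]); Taking the union: only that combined region is present, so the union is just that shape — 1 connected region. Overall, the cross-section is a single solid region. The nearest boundary edge runs (6.50, 17.00)→(0.00, 17.00); distance from the point to it = 2.70 mm. The point is not inside any of the regions above, so it lies outside the cross-section (2.70 mm from the nearest boundary).

outside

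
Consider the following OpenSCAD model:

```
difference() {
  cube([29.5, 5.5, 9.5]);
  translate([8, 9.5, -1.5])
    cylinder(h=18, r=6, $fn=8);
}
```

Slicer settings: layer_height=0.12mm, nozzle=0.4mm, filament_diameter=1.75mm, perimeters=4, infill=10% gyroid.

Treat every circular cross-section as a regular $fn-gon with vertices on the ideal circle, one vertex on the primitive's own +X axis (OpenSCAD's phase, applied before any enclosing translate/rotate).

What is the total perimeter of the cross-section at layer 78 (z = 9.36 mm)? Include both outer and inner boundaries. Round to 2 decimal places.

At z = 9.36 mm: the cube is present — its section is the full 29.5×5.5 rectangle (perimeter 70.00 mm); the r=6 cylinder at (8, 9.5) gives a regular 8-gon of circumradius 6 (constant along its height) (perimeter = 2·8·6.000·sin(180°/8) = 36.74 mm); Subtracting the remaining from the first: starting from the 29.5×5.5 cube, the r=6 cylinder at (8, 9.5) partially overlaps it — only the 9.54 mm² overlap (of its 101.82 mm²) is removed, clipping the outline — boundary = 71.02 mm. Overall, the cross-section is a single solid region. Total boundary length (outer) = 71.02 mm.

71.02 mm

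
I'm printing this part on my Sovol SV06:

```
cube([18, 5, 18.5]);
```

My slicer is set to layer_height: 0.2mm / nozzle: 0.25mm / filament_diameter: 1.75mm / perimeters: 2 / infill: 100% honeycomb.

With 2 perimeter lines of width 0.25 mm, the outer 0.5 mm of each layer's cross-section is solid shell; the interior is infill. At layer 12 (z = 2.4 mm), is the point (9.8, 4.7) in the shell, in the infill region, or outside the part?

shell

At z = 2.4 mm: the cube is present — its section is the full 18×5 rectangle. Overall, the cross-section is a single solid region. The nearest boundary edge runs (18.00, 5.00)→(0.00, 5.00); distance from the point to it = 0.30 mm. The point is inside the cross-section, 0.30 mm from the nearest boundary — within the 0.5 mm shell band (2 × 0.25).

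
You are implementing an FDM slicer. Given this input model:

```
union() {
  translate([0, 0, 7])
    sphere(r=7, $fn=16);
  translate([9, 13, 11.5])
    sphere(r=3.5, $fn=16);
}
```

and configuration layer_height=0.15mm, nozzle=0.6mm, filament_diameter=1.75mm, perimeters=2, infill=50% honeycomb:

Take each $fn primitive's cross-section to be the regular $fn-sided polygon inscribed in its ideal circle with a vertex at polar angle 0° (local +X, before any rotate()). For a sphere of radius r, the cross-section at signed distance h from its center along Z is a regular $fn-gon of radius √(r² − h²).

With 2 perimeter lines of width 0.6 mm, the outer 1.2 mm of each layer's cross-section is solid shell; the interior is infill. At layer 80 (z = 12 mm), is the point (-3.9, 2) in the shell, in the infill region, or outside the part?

shell

At z = 12 mm: the sphere: section is a regular 16-gon, circumradius = √(r²−h²) = √(7²−5²) = 4.899; the sphere at (9, 13): section is a regular 16-gon, circumradius = √(r²−h²) = √(3.5²−0.5²) = 3.464; Combining (union): the 2 present regions are separate (no shared area or edge), so areas and boundary lengths simply add and each stays a separate island — 2 connected regions. Overall, the cross-section has 2 separate islands. The nearest boundary edge runs (-4.53, 1.87)→(-3.46, 3.46); distance from the point to it = 0.45 mm. (Shell/infill is judged within the island containing the point — the largest one.) The point is inside the cross-section, 0.45 mm from the nearest boundary — within the 1.2 mm shell band (2 × 0.6).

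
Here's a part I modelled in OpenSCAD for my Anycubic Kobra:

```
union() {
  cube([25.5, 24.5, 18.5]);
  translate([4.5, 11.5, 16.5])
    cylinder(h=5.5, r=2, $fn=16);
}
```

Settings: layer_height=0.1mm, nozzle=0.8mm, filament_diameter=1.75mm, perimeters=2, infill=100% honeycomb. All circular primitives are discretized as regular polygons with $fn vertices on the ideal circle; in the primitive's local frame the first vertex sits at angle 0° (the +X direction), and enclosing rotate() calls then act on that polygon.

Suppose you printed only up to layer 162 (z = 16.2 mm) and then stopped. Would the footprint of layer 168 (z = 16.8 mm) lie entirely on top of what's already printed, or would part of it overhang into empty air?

entirely on top

Compare the two slices. At z = 16.2: the cube (footprint 25.5×24.5) is included at this height (area 624.75 mm²); the cylinder at (4.5, 11.5) is not intersected at this z (z outside [16.5, 22]); Combining (union): only the 25.5×24.5 cube is present, so the union is just that shape — area = 624.75 mm². At z = 16.8: the cube (footprint 25.5×24.5) is included at this height (area 624.75 mm²); the r=2 cylinder at (4.5, 11.5) gives a regular 16-gon of circumradius 2 (constant along its height) (area = (16/2)·2.000²·sin(360°/16) = 12.25 mm²); Merging all regions: the r=2 cylinder at (4.5, 11.5) lies entirely inside the 25.5×24.5 cube, so the union is just the 25.5×24.5 cube — area = 624.75 mm². Checking containment: the cross-section at z = 16.8 is a subset of the cross-section at z = 16.2.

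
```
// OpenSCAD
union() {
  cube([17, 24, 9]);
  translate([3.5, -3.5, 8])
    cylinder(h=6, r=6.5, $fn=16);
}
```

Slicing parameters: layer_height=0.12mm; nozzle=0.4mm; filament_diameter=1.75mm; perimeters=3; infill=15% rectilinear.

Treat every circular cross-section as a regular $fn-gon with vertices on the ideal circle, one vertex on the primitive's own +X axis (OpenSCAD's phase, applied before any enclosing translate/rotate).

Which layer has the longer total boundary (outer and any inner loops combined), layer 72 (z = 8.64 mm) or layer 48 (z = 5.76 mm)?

Layer 72 (z = 8.64): the cube (footprint 17×24) is included at this height (perimeter 82.00 mm); the r=6.5 cylinder at (3.5, -3.5) contributes a regular 16-gon of circumradius 6.5 (perimeter = 2·16·6.500·sin(180°/16) = 40.58 mm); Combining (union): the regions partially overlap (shared area 20.09 mm²), so the edge portions inside another operand are dropped and the merged outline is re-measured after clipping — boundary = 101.78 mm. So its perimeter = 101.78 mm. Layer 48 (z = 5.76): the cube (footprint 17×24) is included at this height (perimeter 82.00 mm); the cylinder at (3.5, -3.5) is absent (z outside [8, 14]); Taking the union: only the 17×24 cube is present, so the union is just that shape — boundary = 82.00 mm. So its perimeter = 82.00 mm. Layer 72 is larger (101.78 vs 82.00 mm).

layer 72 (z = 8.64 mm)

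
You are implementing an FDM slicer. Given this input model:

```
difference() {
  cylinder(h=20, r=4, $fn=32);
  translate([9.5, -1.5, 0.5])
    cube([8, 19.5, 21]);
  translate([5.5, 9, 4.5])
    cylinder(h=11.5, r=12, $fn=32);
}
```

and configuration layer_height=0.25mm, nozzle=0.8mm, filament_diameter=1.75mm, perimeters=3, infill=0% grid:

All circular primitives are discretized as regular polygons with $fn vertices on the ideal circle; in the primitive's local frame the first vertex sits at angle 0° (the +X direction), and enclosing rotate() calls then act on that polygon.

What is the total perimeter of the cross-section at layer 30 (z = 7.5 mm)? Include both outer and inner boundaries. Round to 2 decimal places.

At z = 7.5 mm: the r=4 cylinder contributes a regular 32-gon of circumradius 4 (perimeter = 2·32·4.000·sin(180°/32) = 25.09 mm); the cube at (9.5, -1.5) is present — its section is the full 8×19.5 rectangle (perimeter 55.00 mm); the r=12 cylinder at (5.5, 9) contributes a regular 32-gon of circumradius 12 (perimeter = 2·32·12.000·sin(180°/32) = 75.28 mm); Subtracting the remaining from the first: starting from the r=4 cylinder, the 8×19.5 cube at (9.5, -1.5) misses the remaining region (no effect); the r=12 cylinder at (5.5, 9) partially overlaps it — only the 34.41 mm² overlap (of its 449.49 mm²) is removed, clipping the outline — boundary = 19.02 mm. Overall, the cross-section is a single solid region. Total boundary length (outer) = 19.02 mm.

19.02 mm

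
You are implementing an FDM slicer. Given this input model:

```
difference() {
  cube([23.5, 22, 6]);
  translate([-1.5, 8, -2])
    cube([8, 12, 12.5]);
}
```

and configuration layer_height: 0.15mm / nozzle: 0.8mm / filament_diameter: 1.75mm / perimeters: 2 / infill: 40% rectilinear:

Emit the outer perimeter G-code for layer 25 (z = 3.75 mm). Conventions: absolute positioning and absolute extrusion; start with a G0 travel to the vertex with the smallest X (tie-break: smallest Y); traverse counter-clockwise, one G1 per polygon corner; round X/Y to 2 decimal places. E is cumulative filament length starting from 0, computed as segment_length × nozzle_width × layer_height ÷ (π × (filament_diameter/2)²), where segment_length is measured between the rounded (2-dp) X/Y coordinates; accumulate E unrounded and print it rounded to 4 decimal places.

At z = 3.75 mm: the cube is present — its section is the full 23.5×22 rectangle; the cube at (-1.5, 8) is present — its section is the full 8×12 rectangle; Subtracting the remaining from the first: starting from the 23.5×22 cube, the 8×12 cube at (-1.5, 8) partially overlaps it — only the 78.00 mm² overlap (of its 96.00 mm²) is removed, clipping the outline — 1 connected region. The outline is a single polygon with 8 vertices. Extrusion per mm of travel: 0.8 × 0.15 / (π × 0.875²) = 0.049890. Accumulating E over each segment gives final E = 5.1886.

G0 X0.00 Y0.00 Z3.75
G1 X23.50 Y0.00 E1.1724
G1 X23.50 Y22.00 E2.2700
G1 X0.00 Y22.00 E3.4424
G1 X0.00 Y20.00 E3.5422
G1 X6.50 Y20.00 E3.8665
G1 X6.50 Y8.00 E4.4652
G1 X0.00 Y8.00 E4.7895
G1 X0.00 Y0.00 E5.1886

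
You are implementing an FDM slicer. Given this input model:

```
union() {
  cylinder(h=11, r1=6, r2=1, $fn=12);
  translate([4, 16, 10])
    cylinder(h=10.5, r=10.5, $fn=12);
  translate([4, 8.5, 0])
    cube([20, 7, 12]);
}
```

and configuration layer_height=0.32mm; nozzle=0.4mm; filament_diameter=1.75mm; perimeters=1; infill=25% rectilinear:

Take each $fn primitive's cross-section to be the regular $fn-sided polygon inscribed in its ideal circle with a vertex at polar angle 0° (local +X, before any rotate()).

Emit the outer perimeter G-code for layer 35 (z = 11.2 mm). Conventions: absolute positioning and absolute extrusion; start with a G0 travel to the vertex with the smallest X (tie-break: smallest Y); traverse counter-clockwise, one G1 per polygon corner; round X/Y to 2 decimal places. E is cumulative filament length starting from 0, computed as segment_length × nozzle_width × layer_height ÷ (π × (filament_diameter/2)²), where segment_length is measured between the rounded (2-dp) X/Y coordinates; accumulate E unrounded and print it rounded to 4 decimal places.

G0 X-6.50 Y16.00 Z11.20
G1 X-5.09 Y10.75 E0.2893
G1 X-1.25 Y6.91 E0.5783
G1 X4.00 Y5.50 E0.8676
G1 X9.25 Y6.91 E1.1569
G1 X10.84 Y8.50 E1.2765
G1 X24.00 Y8.50 E1.9768
G1 X24.00 Y15.50 E2.3494
G1 X14.37 Y15.50 E2.8618
G1 X14.50 Y16.00 E2.8893
G1 X13.09 Y21.25 E3.1786
G1 X9.25 Y25.09 E3.4676
G1 X4.00 Y26.50 E3.7569
G1 X-1.25 Y25.09 E4.0462
G1 X-5.09 Y21.25 E4.3352
G1 X-6.50 Y16.00 E4.6245

At z = 11.2 mm: the cone is not intersected at this z (z outside [0, 11]); the r=10.5 cylinder at (4, 16) contributes a regular 12-gon of circumradius 10.5; the cube at (4, 8.5) is present — its section is the full 20×7 rectangle; Combining (union): the regions partially overlap (shared area 64.14 mm²), so overlapping operands fuse into one piece — 1 connected region. The outline is a single polygon with 15 vertices. Extrusion per mm of travel: 0.4 × 0.32 / (π × 0.875²) = 0.053216. Accumulating E over each segment gives final E = 4.6245.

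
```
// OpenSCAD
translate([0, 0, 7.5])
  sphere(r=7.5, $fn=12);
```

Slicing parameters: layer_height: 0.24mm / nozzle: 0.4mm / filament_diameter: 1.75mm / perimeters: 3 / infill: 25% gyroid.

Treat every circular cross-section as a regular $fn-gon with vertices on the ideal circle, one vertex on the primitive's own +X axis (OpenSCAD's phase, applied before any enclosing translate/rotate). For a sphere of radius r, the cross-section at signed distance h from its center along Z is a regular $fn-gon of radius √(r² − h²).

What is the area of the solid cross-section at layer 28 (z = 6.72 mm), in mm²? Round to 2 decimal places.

166.92 mm²

At z = 6.72 mm: the r=7.5 sphere slices to a regular 12-gon of circumradius 7.459 (√(r²−h²) with h=0.78 from center) (area = (12/2)·7.459²·sin(360°/12) = 166.92 mm²). Overall, the cross-section is a single solid region. Net area = 166.92 mm².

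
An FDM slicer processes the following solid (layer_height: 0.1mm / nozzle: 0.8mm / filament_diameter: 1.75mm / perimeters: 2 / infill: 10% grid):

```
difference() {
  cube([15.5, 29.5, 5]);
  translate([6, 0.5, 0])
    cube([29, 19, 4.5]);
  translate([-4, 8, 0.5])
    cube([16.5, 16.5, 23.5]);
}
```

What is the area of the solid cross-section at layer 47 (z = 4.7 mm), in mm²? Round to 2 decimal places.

At z = 4.7 mm: the cube (footprint 15.5×29.5) is included at this height (area 457.25 mm²); the cube at (6, 0.5) does not reach this height (z outside [0, 4.5]); the cube at (-4, 8) (footprint 16.5×16.5) is included at this height (area 272.25 mm²); Subtracting the remaining from the first: starting from the 15.5×29.5 cube (457.25 mm²), the 16.5×16.5 cube at (-4, 8) partially overlaps it — only the 206.25 mm² overlap (of its 272.25 mm²) is removed, clipping the outline — area = 251.00 mm². Overall, the cross-section is a single solid region. Net area = 251.00 mm².

251.00 mm²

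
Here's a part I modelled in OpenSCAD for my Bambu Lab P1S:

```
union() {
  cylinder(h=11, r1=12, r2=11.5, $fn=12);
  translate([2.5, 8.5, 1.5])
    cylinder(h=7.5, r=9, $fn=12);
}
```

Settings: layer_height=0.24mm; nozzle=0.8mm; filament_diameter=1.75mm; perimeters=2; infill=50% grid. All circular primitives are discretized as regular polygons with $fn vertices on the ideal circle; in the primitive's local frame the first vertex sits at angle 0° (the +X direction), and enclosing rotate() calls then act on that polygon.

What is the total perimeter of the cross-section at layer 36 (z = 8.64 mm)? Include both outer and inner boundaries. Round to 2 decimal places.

At z = 8.64 mm: the cone: at t=0.785 of its height the radius interpolates to r₁+(r₂−r₁)t = 11.607, giving a regular 12-gon of that circumradius (perimeter = 2·12·11.607·sin(180°/12) = 72.10 mm); the r=9 cylinder at (2.5, 8.5) contributes a regular 12-gon of circumradius 9 (perimeter = 2·12·9.000·sin(180°/12) = 55.90 mm); Merging all regions: the regions partially overlap (shared area 143.40 mm²), so the edge portions inside another operand are dropped and the merged outline is re-measured after clipping — boundary = 83.07 mm. Overall, the cross-section is a single solid region. Total boundary length (outer) = 83.07 mm.

83.07 mm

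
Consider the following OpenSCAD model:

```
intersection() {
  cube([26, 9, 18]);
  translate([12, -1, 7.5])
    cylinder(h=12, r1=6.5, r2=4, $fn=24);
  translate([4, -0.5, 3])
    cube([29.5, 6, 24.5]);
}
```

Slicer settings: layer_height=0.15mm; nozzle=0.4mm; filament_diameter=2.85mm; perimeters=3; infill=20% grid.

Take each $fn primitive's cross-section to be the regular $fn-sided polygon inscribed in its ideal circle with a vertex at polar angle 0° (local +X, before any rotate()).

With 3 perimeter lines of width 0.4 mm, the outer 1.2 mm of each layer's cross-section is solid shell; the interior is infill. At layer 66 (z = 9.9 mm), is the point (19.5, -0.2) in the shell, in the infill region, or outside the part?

At z = 9.9 mm: the cube is present — its section is the full 26×9 rectangle; the cone at (12, -1) (r1=6.5→r2=4) has section circumradius 6.000 here — a regular 24-gon; the cube at (4, -0.5) (footprint 29.5×6) is included at this height; After intersecting: the cone at (12, -1) partially overlaps the 26×9 cube; clipping to the common part keeps 44.04 mm²; the running intersection lies inside the 29.5×6 cube at (4, -0.5), so it is kept whole — 1 connected region. Overall, the cross-section is a single solid region. The nearest boundary edge runs (17.80, 0.55)→(17.87, 0.00); distance from the point to it = 1.64 mm. The point is not inside any of the regions above, so it lies outside the cross-section (1.64 mm from the nearest boundary).

outside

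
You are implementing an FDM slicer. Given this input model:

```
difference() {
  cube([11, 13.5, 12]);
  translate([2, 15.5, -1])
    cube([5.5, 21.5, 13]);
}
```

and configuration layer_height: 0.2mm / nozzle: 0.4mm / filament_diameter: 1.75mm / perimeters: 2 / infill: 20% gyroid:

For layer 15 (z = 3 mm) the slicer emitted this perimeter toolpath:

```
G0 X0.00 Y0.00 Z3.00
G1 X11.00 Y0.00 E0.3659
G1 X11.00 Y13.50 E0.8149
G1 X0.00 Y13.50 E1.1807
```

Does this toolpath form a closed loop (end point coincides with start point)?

Start point (G0): (0.00, 0.00). End point (last G1): the path does not return to the start — open.

no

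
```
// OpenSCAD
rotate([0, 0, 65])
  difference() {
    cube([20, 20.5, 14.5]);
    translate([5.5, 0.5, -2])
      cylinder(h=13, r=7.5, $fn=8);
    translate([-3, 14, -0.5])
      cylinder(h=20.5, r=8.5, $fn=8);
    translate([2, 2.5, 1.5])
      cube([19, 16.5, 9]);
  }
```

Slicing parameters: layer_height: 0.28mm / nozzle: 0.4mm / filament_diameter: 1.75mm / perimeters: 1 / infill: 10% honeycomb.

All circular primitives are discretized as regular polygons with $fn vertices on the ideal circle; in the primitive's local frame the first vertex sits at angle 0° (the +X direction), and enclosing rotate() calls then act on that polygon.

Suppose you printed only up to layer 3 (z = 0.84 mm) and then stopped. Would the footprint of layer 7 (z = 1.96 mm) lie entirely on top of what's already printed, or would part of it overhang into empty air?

Compare the two slices. At z = 0.84: the cube (footprint 20×20.5) is included at this height (area 410.00 mm²); the r=7.5 cylinder at (5.5, 0.5) gives a regular 8-gon of circumradius 7.5 (constant along its height) (area = (8/2)·7.500²·sin(360°/8) = 159.10 mm²); the r=8.5 cylinder at (-3, 14) gives a regular 8-gon of circumradius 8.5 (constant along its height) (area = (8/2)·8.500²·sin(360°/8) = 204.35 mm²); the cube at (2, 2.5) does not reach this height (z outside [1.5, 10.5]); After the difference (first − rest): starting from the 20×20.5 cube (410.00 mm²), the r=7.5 cylinder at (5.5, 0.5) partially overlaps it — only the 81.17 mm² overlap (of its 159.10 mm²) is removed, clipping the outline; the r=8.5 cylinder at (-3, 14) partially overlaps it — only the 54.21 mm² overlap (of its 204.35 mm²) is removed, clipping the outline — area = 274.62 mm²; (rotated 65° about Z; rotation is an isometry so areas/perimeters/island counts are preserved). At z = 1.96: the cube (footprint 20×20.5) is included at this height (area 410.00 mm²); the r=7.5 cylinder at (5.5, 0.5) contributes a regular 8-gon of circumradius 7.5 (area = (8/2)·7.500²·sin(360°/8) = 159.10 mm²); the r=8.5 cylinder at (-3, 14) contributes a regular 8-gon of circumradius 8.5 (area = (8/2)·8.500²·sin(360°/8) = 204.35 mm²); the 19×16.5 cube at (2, 2.5) contributes its full rectangle (area 313.50 mm²); After the difference (first − rest): starting from the 20×20.5 cube (410.00 mm²), the r=7.5 cylinder at (5.5, 0.5) partially overlaps it — only the 81.17 mm² overlap (of its 159.10 mm²) is removed, clipping the outline; the r=8.5 cylinder at (-3, 14) partially overlaps it — only the 54.21 mm² overlap (of its 204.35 mm²) is removed, clipping the outline; the 19×16.5 cube at (2, 2.5) partially overlaps it — only the 228.60 mm² overlap (of its 313.50 mm²) is removed, clipping the outline — area = 46.02 mm²; (rotated 65° about Z; rotation is an isometry so areas/perimeters/island counts are preserved). Checking containment: the cross-section at z = 1.96 is a subset of the cross-section at z = 0.84.

entirely on top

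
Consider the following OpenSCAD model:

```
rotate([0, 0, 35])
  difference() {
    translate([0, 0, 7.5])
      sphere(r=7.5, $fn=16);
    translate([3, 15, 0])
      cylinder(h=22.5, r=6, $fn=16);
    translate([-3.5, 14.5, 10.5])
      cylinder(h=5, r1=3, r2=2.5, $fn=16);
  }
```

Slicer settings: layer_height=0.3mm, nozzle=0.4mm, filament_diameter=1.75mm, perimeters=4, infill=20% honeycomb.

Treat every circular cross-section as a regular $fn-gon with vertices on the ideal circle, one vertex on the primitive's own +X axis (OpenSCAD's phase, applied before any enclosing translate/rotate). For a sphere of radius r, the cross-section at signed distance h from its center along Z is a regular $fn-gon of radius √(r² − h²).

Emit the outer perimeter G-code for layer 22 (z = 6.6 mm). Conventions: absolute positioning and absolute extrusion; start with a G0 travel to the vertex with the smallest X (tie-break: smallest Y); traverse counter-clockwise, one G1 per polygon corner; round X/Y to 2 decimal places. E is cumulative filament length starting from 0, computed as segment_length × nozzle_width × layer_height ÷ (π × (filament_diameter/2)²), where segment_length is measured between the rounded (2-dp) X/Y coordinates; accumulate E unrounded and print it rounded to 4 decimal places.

G0 X-7.33 Y1.29 Z6.60
G1 X-7.27 Y-1.61 E0.1447
G1 X-6.10 Y-4.27 E0.2897
G1 X-4.00 Y-6.28 E0.4347
G1 X-1.29 Y-7.33 E0.5797
G1 X1.61 Y-7.27 E0.7244
G1 X4.27 Y-6.10 E0.8694
G1 X6.28 Y-4.00 E1.0144
G1 X7.33 Y-1.29 E1.1594
G1 X7.27 Y1.61 E1.3041
G1 X6.10 Y4.27 E1.4491
G1 X4.00 Y6.28 E1.5941
G1 X1.29 Y7.33 E1.7391
G1 X-1.61 Y7.27 E1.8839
G1 X-4.27 Y6.10 E2.0288
G1 X-6.28 Y4.00 E2.1739
G1 X-7.33 Y1.29 E2.3189

At z = 6.6 mm: the sphere: section is a regular 16-gon, circumradius = √(r²−h²) = √(7.5²−0.9²) = 7.446; the r=6 cylinder at (3, 15) gives a regular 16-gon of circumradius 6 (constant along its height); the cone at (-3.5, 14.5) is not intersected at this z (z outside [10.5, 15.5]); Taking the first minus the rest: starting from the r=7.5 sphere, the r=6 cylinder at (3, 15) misses the remaining region (no effect) — 1 connected region; (whole slice rotated 35° about Z — lengths, areas and connectivity unchanged). The outline is a single polygon with 16 vertices. Extrusion per mm of travel: 0.4 × 0.3 / (π × 0.875²) = 0.049890. Accumulating E over each segment gives final E = 2.3189.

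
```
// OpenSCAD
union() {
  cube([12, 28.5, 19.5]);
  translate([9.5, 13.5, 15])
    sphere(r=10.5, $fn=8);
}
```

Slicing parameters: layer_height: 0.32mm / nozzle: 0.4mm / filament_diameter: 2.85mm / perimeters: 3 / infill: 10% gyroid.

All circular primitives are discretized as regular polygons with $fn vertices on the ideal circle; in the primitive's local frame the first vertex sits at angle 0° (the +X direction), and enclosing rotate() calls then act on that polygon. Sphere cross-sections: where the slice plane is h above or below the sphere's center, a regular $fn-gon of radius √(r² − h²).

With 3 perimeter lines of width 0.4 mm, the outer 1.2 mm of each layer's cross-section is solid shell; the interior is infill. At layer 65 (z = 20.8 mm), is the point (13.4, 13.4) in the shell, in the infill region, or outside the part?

infill

At z = 20.8 mm: the cube is not intersected at this z (z outside [0, 19.5]); the r=10.5 sphere at (9.5, 13.5) contributes a regular 8-gon of circumradius √(10.5²−5.8²) = 8.753; Taking the union: only the r=10.5 sphere at (9.5, 13.5) is present, so the union is just that shape — 1 connected region. Overall, the cross-section is a single solid region. The nearest boundary edge runs (15.69, 7.31)→(18.25, 13.50); distance from the point to it = 4.45 mm. The point is inside the cross-section and 4.45 mm from the nearest boundary — more than the 1.2 mm shell width (3 × 0.4), so it's in the infill interior.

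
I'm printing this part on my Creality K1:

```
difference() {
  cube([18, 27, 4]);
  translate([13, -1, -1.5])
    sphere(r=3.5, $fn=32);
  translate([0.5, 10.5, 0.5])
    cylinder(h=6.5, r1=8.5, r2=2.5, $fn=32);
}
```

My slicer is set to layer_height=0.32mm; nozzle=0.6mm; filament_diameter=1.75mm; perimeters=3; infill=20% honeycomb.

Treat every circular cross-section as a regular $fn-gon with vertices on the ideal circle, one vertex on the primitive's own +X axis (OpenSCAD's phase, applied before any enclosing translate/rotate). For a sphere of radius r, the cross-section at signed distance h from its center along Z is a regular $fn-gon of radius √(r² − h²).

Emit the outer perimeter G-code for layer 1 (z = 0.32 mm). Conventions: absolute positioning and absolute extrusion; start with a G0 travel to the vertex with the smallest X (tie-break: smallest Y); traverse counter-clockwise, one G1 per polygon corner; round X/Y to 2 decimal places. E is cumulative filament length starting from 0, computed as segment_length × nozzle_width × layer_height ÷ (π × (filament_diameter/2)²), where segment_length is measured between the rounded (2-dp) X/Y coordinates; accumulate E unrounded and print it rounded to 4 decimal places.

G0 X0.00 Y0.00 Z0.32
G1 X10.19 Y0.00 E0.8134
G1 X10.24 Y0.14 E0.8253
G1 X10.51 Y0.66 E0.8720
G1 X10.89 Y1.11 E0.9191
G1 X11.34 Y1.49 E0.9661
G1 X11.86 Y1.76 E1.0128
G1 X12.42 Y1.93 E1.0596
G1 X13.00 Y1.99 E1.1061
G1 X13.58 Y1.93 E1.1527
G1 X14.14 Y1.76 E1.1994
G1 X14.66 Y1.49 E1.2461
G1 X15.11 Y1.11 E1.2932
G1 X15.49 Y0.66 E1.3402
G1 X15.76 Y0.14 E1.3869
G1 X15.81 Y0.00 E1.3988
G1 X18.00 Y0.00 E1.5736
G1 X18.00 Y27.00 E3.7289
G1 X0.00 Y27.00 E5.1657
G1 X0.00 Y0.00 E7.3210

At z = 0.32 mm: the cube is present — its section is the full 18×27 rectangle; the sphere at (13, -1): section is a regular 32-gon, circumradius = √(r²−h²) = √(3.5²−1.82²) = 2.990; the cone at (0.5, 10.5) is absent (z outside [0.5, 7]); After the difference (first − rest): starting from the 18×27 cube, the r=3.5 sphere at (13, -1) partially overlaps it — only the 8.10 mm² overlap (of its 27.90 mm²) is removed, clipping the outline — 1 connected region. The outline is a single polygon with 19 vertices. Extrusion per mm of travel: 0.6 × 0.32 / (π × 0.875²) = 0.079824. Accumulating E over each segment gives final E = 7.3210.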